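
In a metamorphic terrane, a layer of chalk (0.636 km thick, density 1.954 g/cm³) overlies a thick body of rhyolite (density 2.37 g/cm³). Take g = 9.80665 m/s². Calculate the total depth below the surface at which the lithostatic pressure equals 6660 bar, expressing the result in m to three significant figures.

Pressure at base of upper layers: 1954×9.80665×636 = 1.219×10^7 Pa = 121.9 bar
Remaining pressure to be supplied by rhyolite: 6.660×10^8 − 1.219×10^7 = 6.538×10^8 Pa
Additional depth in rhyolite = 6.538×10^8 Pa / (2370 kg/m³ × 9.80665 m/s²) = 28131 m
Total depth = 636 m + 28131 m = 28767 m

28800 m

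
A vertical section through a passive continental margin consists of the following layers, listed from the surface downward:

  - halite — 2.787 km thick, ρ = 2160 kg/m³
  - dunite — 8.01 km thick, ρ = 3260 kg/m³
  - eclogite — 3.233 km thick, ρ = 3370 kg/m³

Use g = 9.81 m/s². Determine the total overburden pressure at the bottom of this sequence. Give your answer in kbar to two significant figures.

4.2 kbar

halite: 2160 kg/m³ × 9.81 m/s² × 2787 m = 5.906×10^7 Pa = 0.5906 kbar
dunite: 3260 kg/m³ × 9.81 m/s² × 8010 m = 2.562×10^8 Pa = 2.562 kbar
eclogite: 3370 kg/m³ × 9.81 m/s² × 3233 m = 1.069×10^8 Pa = 1.069 kbar
Total = 0.5906 + 2.562 + 1.069 = 4.2210 kbar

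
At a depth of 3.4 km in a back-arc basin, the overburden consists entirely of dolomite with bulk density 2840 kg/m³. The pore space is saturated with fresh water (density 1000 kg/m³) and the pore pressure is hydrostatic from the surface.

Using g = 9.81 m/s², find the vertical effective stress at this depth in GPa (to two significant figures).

Overburden (lithostatic) stress σ_v:
dolomite: 2840 kg/m³ × 9.81 m/s² × 3400 m = 9.473×10^7 Pa = 94.73 MPa
Pore pressure P_p = 1000 kg/m³ × 9.81 m/s² × 3400 m = 3.335×10^7 Pa = 33.35 MPa
Effective stress σ' = σ_v − P_p = 94.73 − 33.35 = 61.371 MPa = 0.061371 GPa

0.061 GPa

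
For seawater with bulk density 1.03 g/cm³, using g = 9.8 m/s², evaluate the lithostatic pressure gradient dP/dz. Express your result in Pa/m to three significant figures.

dP/dz = ρg = 1030 kg/m³ × 9.8 m/s² = 10094 Pa/m

10100 Pa/m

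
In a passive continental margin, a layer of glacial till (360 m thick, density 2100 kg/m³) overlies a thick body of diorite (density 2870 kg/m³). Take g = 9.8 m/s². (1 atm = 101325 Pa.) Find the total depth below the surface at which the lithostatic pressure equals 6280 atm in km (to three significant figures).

22.7 km

Pressure at base of upper layers: 2100×9.8×360 = 7.409×10^6 Pa = 73.12 atm
Remaining pressure to be supplied by diorite: 6.363×10^8 − 7.409×10^6 = 6.289×10^8 Pa
Additional depth in diorite = 6.289×10^8 Pa / (2870 kg/m³ × 9.8 m/s²) = 22361 m
Total depth = 360 m + 22361 m = 22721 m
= 22.721 km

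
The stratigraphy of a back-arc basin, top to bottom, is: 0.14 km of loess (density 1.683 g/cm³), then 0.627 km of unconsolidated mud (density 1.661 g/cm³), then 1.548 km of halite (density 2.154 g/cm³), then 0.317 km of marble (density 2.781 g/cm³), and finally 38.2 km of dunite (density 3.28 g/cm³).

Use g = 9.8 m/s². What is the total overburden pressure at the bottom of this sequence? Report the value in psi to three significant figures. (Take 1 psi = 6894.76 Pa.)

186000 psi

loess: 1683 kg/m³ × 9.8 m/s² × 140 m = 2.309×10^6 Pa = 334.9 psi
unconsolidated mud: 1661 kg/m³ × 9.8 m/s² × 627 m = 1.021×10^7 Pa = 1480 psi
halite: 2154 kg/m³ × 9.8 m/s² × 1548 m = 3.268×10^7 Pa = 4739 psi
marble: 2781 kg/m³ × 9.8 m/s² × 317 m = 8.639×10^6 Pa = 1253 psi
dunite: 3280 kg/m³ × 9.8 m/s² × 38200 m = 1.228×10^9 Pa = 1.781×10^5 psi
Total = 334.9 + 1480 + 4739 + 1253 + 1.781×10^5 = 1.8590×10^5 psi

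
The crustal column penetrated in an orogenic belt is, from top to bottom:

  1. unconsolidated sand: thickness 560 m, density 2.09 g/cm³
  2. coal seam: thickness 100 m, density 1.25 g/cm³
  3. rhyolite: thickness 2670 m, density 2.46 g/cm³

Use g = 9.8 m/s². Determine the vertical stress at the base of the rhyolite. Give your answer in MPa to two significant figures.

77 MPa

unconsolidated sand: 2090 kg/m³ × 9.8 m/s² × 560 m = 1.147×10^7 Pa = 11.47 MPa
coal seam: 1250 kg/m³ × 9.8 m/s² × 100 m = 1.225×10^6 Pa = 1.225 MPa
rhyolite: 2460 kg/m³ × 9.8 m/s² × 2670 m = 6.437×10^7 Pa = 64.37 MPa
Total = 11.47 + 1.225 + 64.37 = 77.063 MPa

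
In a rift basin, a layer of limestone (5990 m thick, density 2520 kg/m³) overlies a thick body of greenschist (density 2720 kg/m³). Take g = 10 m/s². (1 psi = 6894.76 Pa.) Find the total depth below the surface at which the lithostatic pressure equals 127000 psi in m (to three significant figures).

32600 m

Pressure at base of upper layers: 2520×10×5990 = 1.509×10^8 Pa = 21893 psi
Remaining pressure to be supplied by greenschist: 8.756×10^8 − 1.509×10^8 = 7.247×10^8 Pa
Additional depth in greenschist = 7.247×10^8 Pa / (2720 kg/m³ × 10 m/s²) = 26643 m
Total depth = 5990 m + 26643 m = 32633 m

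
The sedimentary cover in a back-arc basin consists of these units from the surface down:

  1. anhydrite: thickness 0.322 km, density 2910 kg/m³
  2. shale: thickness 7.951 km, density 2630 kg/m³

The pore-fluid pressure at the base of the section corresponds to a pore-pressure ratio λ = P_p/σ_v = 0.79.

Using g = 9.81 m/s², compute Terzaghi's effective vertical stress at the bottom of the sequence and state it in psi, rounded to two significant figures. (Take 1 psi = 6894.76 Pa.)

Overburden (lithostatic) stress σ_v:
anhydrite: 2910 kg/m³ × 9.81 m/s² × 322 m = 9.192×10^6 Pa = 9.192 MPa
shale: 2630 kg/m³ × 9.81 m/s² × 7951 m = 2.051×10^8 Pa = 205.1 MPa
Total = 9.192 + 205.1 = 214.33 MPa
Pore pressure P_p = λ·σ_v = 0.79 × 214.3 MPa = 169.3 MPa
Effective stress σ' = σ_v − P_p = 214.3 − 169.3 = 45.009 MPa = 6528.1 psi

6500 psi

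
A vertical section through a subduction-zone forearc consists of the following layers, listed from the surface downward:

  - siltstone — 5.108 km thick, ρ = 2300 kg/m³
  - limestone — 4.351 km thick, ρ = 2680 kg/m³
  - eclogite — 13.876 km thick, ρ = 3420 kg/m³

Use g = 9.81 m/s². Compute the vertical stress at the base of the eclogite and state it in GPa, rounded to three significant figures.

siltstone: 2300 kg/m³ × 9.81 m/s² × 5108 m = 1.153×10^8 Pa = 0.1153 GPa
limestone: 2680 kg/m³ × 9.81 m/s² × 4351 m = 1.144×10^8 Pa = 0.1144 GPa
eclogite: 3420 kg/m³ × 9.81 m/s² × 13876 m = 4.655×10^8 Pa = 0.4655 GPa
Total = 0.1153 + 0.1144 + 0.4655 = 0.69519 GPa

0.695 GPa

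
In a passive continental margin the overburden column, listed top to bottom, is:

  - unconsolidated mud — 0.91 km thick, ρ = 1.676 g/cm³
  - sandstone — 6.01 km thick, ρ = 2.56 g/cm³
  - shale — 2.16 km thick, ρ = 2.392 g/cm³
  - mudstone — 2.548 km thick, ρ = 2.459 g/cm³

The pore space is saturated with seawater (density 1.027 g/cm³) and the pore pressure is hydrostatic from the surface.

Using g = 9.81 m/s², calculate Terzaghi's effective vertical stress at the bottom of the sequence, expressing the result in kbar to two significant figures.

Overburden (lithostatic) stress σ_v:
unconsolidated mud: 1676 kg/m³ × 9.81 m/s² × 910 m = 1.496×10^7 Pa = 14.96 MPa
sandstone: 2560 kg/m³ × 9.81 m/s² × 6010 m = 1.509×10^8 Pa = 150.9 MPa
shale: 2392 kg/m³ × 9.81 m/s² × 2160 m = 5.069×10^7 Pa = 50.69 MPa
mudstone: 2459 kg/m³ × 9.81 m/s² × 2548 m = 6.146×10^7 Pa = 61.46 MPa
Total = 14.96 + 150.9 + 50.69 + 61.46 = 278.04 MPa
Pore pressure P_p = 1027 kg/m³ × 9.81 m/s² × 11628 m = 1.172×10^8 Pa = 117.2 MPa
Effective stress σ' = σ_v − P_p = 278.0 − 117.2 = 160.89 MPa = 1.6089 kbar

1.6 kbar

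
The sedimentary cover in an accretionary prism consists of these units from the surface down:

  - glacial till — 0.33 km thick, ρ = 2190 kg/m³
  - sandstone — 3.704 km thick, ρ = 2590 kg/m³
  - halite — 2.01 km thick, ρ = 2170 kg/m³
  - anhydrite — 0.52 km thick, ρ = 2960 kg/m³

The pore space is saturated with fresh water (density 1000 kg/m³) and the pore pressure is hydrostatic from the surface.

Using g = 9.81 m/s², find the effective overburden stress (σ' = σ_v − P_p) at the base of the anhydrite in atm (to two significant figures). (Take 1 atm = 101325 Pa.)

930 atm

Overburden (lithostatic) stress σ_v:
glacial till: 2190 kg/m³ × 9.81 m/s² × 330 m = 7.090×10^6 Pa = 7.090 MPa
sandstone: 2590 kg/m³ × 9.81 m/s² × 3704 m = 9.411×10^7 Pa = 94.11 MPa
halite: 2170 kg/m³ × 9.81 m/s² × 2010 m = 4.279×10^7 Pa = 42.79 MPa
anhydrite: 2960 kg/m³ × 9.81 m/s² × 520 m = 1.510×10^7 Pa = 15.10 MPa
Total = 7.090 + 94.11 + 42.79 + 15.10 = 159.09 MPa
Pore pressure P_p = 1000 kg/m³ × 9.81 m/s² × 6564 m = 6.439×10^7 Pa = 64.39 MPa
Effective stress σ' = σ_v − P_p = 159.1 − 64.39 = 94.696 MPa = 934.57 atm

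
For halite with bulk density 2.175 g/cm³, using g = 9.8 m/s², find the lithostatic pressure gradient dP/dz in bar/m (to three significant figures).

dP/dz = ρg = 2175 kg/m³ × 9.8 m/s² = 21315 Pa/m
= 21315 Pa/m × (1 bar/m / 1.0000×10^5 Pa/m) = 0.21315 bar/m

0.213 bar/m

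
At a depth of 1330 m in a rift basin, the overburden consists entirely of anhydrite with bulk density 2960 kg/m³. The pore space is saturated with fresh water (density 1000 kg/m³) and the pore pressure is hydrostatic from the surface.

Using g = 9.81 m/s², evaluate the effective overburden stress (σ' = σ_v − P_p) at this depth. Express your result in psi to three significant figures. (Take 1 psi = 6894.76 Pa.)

Overburden (lithostatic) stress σ_v:
anhydrite: 2960 kg/m³ × 9.81 m/s² × 1330 m = 3.862×10^7 Pa = 38.62 MPa
Pore pressure P_p = 1000 kg/m³ × 9.81 m/s² × 1330 m = 1.305×10^7 Pa = 13.05 MPa
Effective stress σ' = σ_v − P_p = 38.62 − 13.05 = 25.573 MPa = 3709.0 psi

3710 psi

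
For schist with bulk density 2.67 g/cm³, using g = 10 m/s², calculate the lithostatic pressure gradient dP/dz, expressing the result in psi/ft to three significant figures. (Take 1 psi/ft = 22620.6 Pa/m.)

1.18 psi/ft

dP/dz = ρg = 2670 kg/m³ × 10 m/s² = 26700 Pa/m
= 26700 Pa/m × (1 psi/ft / 22621 Pa/m) = 1.1803 psi/ft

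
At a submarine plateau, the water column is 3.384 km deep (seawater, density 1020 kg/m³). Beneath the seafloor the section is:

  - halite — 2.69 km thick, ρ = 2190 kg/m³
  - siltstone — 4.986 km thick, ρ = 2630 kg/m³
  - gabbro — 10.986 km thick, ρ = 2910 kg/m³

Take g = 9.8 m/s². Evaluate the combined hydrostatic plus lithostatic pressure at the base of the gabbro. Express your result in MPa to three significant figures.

533 MPa

seawater: 1020 kg/m³ × 9.8 m/s² × 3384 m = 3.383×10^7 Pa = 33.83 MPa
halite: 2190 kg/m³ × 9.8 m/s² × 2690 m = 5.773×10^7 Pa = 57.73 MPa
siltstone: 2630 kg/m³ × 9.8 m/s² × 4986 m = 1.285×10^8 Pa = 128.5 MPa
gabbro: 2910 kg/m³ × 9.8 m/s² × 10986 m = 3.133×10^8 Pa = 313.3 MPa
Total = 33.83 + 57.73 + 128.5 + 313.3 = 533.37 MPa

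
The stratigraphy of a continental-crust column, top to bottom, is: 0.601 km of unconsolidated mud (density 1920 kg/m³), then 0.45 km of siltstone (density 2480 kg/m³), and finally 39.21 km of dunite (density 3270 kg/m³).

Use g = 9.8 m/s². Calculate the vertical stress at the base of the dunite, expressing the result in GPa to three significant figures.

unconsolidated mud: 1920 kg/m³ × 9.8 m/s² × 601 m = 1.131×10^7 Pa = 0.01131 GPa
siltstone: 2480 kg/m³ × 9.8 m/s² × 450 m = 1.094×10^7 Pa = 0.01094 GPa
dunite: 3270 kg/m³ × 9.8 m/s² × 39210 m = 1.257×10^9 Pa = 1.257 GPa
Total = 0.01131 + 0.01094 + 1.257 = 1.2788 GPa

1.28 GPa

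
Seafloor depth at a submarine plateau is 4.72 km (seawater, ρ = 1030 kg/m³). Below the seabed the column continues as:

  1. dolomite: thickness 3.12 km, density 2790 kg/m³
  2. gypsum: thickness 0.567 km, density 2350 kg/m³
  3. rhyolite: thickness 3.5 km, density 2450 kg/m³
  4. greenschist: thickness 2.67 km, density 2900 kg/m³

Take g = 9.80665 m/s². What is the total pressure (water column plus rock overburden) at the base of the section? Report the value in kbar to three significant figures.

seawater: 1030 kg/m³ × 9.80665 m/s² × 4720 m = 4.768×10^7 Pa = 0.4768 kbar
dolomite: 2790 kg/m³ × 9.80665 m/s² × 3120 m = 8.536×10^7 Pa = 0.8536 kbar
gypsum: 2350 kg/m³ × 9.80665 m/s² × 567 m = 1.307×10^7 Pa = 0.1307 kbar
rhyolite: 2450 kg/m³ × 9.80665 m/s² × 3500 m = 8.409×10^7 Pa = 0.8409 kbar
greenschist: 2900 kg/m³ × 9.80665 m/s² × 2670 m = 7.593×10^7 Pa = 0.7593 kbar
Total = 0.4768 + 0.8536 + 0.1307 + 0.8409 + 0.7593 = 3.0613 kbar

3.06 kbar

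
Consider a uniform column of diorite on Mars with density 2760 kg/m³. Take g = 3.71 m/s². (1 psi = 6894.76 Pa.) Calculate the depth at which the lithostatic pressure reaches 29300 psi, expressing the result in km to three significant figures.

19.7 km

h = P/(ρg) = 29300 psi / (2760 kg/m³ × 3.71 m/s²) = 2.020×10^8 Pa / 10240 Pa/m = 19729 m
= 19.729 km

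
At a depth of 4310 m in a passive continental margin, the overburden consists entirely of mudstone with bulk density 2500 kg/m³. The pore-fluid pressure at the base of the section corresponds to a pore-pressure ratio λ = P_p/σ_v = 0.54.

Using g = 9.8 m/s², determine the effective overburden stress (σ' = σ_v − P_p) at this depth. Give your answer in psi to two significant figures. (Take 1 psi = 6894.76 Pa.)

7000 psi

Overburden (lithostatic) stress σ_v:
mudstone: 2500 kg/m³ × 9.8 m/s² × 4310 m = 1.056×10^8 Pa = 105.6 MPa
Pore pressure P_p = λ·σ_v = 0.54 × 105.6 MPa = 57.02 MPa
Effective stress σ' = σ_v − P_p = 105.6 − 57.02 = 48.574 MPa = 7045.0 psi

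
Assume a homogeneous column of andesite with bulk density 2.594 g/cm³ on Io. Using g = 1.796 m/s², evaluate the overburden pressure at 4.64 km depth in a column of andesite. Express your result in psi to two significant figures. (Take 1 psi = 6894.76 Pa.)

andesite: 2594 kg/m³ × 1.796 m/s² × 4640 m = 2.162×10^7 Pa = 3135 psi

3100 psi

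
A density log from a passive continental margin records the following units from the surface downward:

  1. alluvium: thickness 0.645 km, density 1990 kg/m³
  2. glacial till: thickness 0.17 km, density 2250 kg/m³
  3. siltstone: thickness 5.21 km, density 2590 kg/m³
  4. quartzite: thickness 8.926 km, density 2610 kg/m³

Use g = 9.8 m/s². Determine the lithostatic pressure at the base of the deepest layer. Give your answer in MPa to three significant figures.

377 MPa

alluvium: 1990 kg/m³ × 9.8 m/s² × 645 m = 1.258×10^7 Pa = 12.58 MPa
glacial till: 2250 kg/m³ × 9.8 m/s² × 170 m = 3.748×10^6 Pa = 3.748 MPa
siltstone: 2590 kg/m³ × 9.8 m/s² × 5210 m = 1.322×10^8 Pa = 132.2 MPa
quartzite: 2610 kg/m³ × 9.8 m/s² × 8926 m = 2.283×10^8 Pa = 228.3 MPa
Total = 12.58 + 3.748 + 132.2 + 228.3 = 376.88 MPa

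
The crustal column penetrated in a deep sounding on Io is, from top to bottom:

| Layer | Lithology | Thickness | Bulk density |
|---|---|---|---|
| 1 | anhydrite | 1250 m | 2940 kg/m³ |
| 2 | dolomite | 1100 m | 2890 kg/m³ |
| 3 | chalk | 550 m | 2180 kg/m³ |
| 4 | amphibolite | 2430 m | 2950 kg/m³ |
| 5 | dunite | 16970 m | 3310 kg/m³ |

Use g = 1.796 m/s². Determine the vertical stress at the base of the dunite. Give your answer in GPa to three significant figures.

0.128 GPa

anhydrite: 2940 kg/m³ × 1.796 m/s² × 1250 m = 6.600×10^6 Pa = 6.600×10^-3 GPa
dolomite: 2890 kg/m³ × 1.796 m/s² × 1100 m = 5.709×10^6 Pa = 5.709×10^-3 GPa
chalk: 2180 kg/m³ × 1.796 m/s² × 550 m = 2.153×10^6 Pa = 2.153×10^-3 GPa
amphibolite: 2950 kg/m³ × 1.796 m/s² × 2430 m = 1.287×10^7 Pa = 0.01287 GPa
dunite: 3310 kg/m³ × 1.796 m/s² × 16970 m = 1.009×10^8 Pa = 0.1009 GPa
Total = 6.600×10^-3 + 5.709×10^-3 + 2.153×10^-3 + 0.01287 + 0.1009 = 0.12822 GPa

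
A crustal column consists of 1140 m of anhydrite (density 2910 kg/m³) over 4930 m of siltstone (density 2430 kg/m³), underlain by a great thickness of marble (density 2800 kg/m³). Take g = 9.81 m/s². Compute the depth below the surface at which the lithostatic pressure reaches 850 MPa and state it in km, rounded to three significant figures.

31.6 km

Pressure at base of upper layers: 2910×9.81×1140 + 2430×9.81×4930 = 1.501×10^8 Pa = 150.1 MPa
Remaining pressure to be supplied by marble: 8.500×10^8 − 1.501×10^8 = 6.999×10^8 Pa
Additional depth in marble = 6.999×10^8 Pa / (2800 kg/m³ × 9.81 m/s²) = 25482 m
Total depth = 6070 m + 25482 m = 31552 m
= 31.552 km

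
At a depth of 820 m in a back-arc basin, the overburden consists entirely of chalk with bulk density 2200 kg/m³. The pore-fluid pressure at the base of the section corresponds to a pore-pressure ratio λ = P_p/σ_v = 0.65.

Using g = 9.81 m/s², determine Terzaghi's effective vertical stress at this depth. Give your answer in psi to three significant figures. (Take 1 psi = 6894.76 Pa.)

Overburden (lithostatic) stress σ_v:
chalk: 2200 kg/m³ × 9.81 m/s² × 820 m = 1.770×10^7 Pa = 17.70 MPa
Pore pressure P_p = λ·σ_v = 0.65 × 17.70 MPa = 11.50 MPa
Effective stress σ' = σ_v − P_p = 17.70 − 11.50 = 6.1940 MPa = 898.37 psi

898 psi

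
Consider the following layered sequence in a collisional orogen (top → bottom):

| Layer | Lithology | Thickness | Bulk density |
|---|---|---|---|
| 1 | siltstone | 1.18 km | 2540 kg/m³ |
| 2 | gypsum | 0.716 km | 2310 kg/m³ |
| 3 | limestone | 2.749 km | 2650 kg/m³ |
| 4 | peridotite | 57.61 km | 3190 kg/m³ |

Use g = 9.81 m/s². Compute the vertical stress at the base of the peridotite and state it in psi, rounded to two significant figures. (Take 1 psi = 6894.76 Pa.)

siltstone: 2540 kg/m³ × 9.81 m/s² × 1180 m = 2.940×10^7 Pa = 4264 psi
gypsum: 2310 kg/m³ × 9.81 m/s² × 716 m = 1.623×10^7 Pa = 2353 psi
limestone: 2650 kg/m³ × 9.81 m/s² × 2749 m = 7.146×10^7 Pa = 10365 psi
peridotite: 3190 kg/m³ × 9.81 m/s² × 57610 m = 1.803×10^9 Pa = 2.615×10^5 psi
Total = 4264 + 2353 + 10365 + 2.615×10^5 = 2.7846×10^5 psi

280000 psi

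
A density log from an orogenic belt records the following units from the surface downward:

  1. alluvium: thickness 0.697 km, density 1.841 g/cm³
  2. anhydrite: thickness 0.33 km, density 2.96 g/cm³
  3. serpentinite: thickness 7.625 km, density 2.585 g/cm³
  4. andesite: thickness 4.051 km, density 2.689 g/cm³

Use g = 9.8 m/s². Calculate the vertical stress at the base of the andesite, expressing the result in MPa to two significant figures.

alluvium: 1841 kg/m³ × 9.8 m/s² × 697 m = 1.258×10^7 Pa = 12.58 MPa
anhydrite: 2960 kg/m³ × 9.8 m/s² × 330 m = 9.573×10^6 Pa = 9.573 MPa
serpentinite: 2585 kg/m³ × 9.8 m/s² × 7625 m = 1.932×10^8 Pa = 193.2 MPa
andesite: 2689 kg/m³ × 9.8 m/s² × 4051 m = 1.068×10^8 Pa = 106.8 MPa
Total = 12.58 + 9.573 + 193.2 + 106.8 = 322.06 MPa

320 MPa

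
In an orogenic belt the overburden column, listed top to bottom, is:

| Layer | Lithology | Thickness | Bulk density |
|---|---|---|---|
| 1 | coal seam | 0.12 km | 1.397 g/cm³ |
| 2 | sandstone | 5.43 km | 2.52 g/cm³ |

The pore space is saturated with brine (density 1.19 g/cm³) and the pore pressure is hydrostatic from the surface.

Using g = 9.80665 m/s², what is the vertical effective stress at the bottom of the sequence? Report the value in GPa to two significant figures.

Overburden (lithostatic) stress σ_v:
coal seam: 1397 kg/m³ × 9.80665 m/s² × 120 m = 1.644×10^6 Pa = 1.644 MPa
sandstone: 2520 kg/m³ × 9.80665 m/s² × 5430 m = 1.342×10^8 Pa = 134.2 MPa
Total = 1.644 + 134.2 = 135.83 MPa
Pore pressure P_p = 1190 kg/m³ × 9.80665 m/s² × 5550 m = 6.477×10^7 Pa = 64.77 MPa
Effective stress σ' = σ_v − P_p = 135.8 − 64.77 = 71.066 MPa = 0.071066 GPa

0.071 GPa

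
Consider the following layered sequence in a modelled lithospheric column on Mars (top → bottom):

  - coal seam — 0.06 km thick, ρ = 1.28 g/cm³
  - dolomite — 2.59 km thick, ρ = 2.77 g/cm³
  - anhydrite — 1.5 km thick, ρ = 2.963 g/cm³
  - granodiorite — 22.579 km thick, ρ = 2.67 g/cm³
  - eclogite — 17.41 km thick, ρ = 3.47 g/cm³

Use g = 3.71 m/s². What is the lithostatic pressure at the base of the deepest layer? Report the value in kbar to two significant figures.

coal seam: 1280 kg/m³ × 3.71 m/s² × 60 m = 2.849×10^5 Pa = 2.849×10^-3 kbar
dolomite: 2770 kg/m³ × 3.71 m/s² × 2590 m = 2.662×10^7 Pa = 0.2662 kbar
anhydrite: 2963 kg/m³ × 3.71 m/s² × 1500 m = 1.649×10^7 Pa = 0.1649 kbar
granodiorite: 2670 kg/m³ × 3.71 m/s² × 22579 m = 2.237×10^8 Pa = 2.237 kbar
eclogite: 3470 kg/m³ × 3.71 m/s² × 17410 m = 2.241×10^8 Pa = 2.241 kbar
Total = 2.849×10^-3 + 0.2662 + 0.1649 + 2.237 + 2.241 = 4.9118 kbar

4.9 kbar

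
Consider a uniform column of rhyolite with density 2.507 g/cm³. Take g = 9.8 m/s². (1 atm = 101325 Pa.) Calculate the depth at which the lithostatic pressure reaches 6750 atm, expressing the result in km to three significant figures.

27.8 km

h = P/(ρg) = 6750 atm / (2507 kg/m³ × 9.8 m/s²) = 6.839×10^8 Pa / 24569 Pa/m = 27838 m
= 27.838 km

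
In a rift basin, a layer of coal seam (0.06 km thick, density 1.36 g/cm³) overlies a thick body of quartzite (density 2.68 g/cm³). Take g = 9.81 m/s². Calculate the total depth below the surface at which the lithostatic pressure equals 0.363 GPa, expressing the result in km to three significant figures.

Pressure at base of upper layers: 1360×9.81×60 = 8.005×10^5 Pa = 8.005×10^-4 GPa
Remaining pressure to be supplied by quartzite: 3.630×10^8 − 8.005×10^5 = 3.622×10^8 Pa
Additional depth in quartzite = 3.622×10^8 Pa / (2680 kg/m³ × 9.81 m/s²) = 13777 m
Total depth = 60 m + 13777 m = 13837 m
= 13.837 km

13.8 km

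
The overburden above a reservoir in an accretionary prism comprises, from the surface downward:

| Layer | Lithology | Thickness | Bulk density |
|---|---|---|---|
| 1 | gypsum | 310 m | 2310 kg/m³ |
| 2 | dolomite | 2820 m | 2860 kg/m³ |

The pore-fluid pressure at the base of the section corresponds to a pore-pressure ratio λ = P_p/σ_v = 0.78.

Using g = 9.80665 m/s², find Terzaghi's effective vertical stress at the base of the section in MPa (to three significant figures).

Overburden (lithostatic) stress σ_v:
gypsum: 2310 kg/m³ × 9.80665 m/s² × 310 m = 7.023×10^6 Pa = 7.023 MPa
dolomite: 2860 kg/m³ × 9.80665 m/s² × 2820 m = 7.909×10^7 Pa = 79.09 MPa
Total = 7.023 + 79.09 = 86.115 MPa
Pore pressure P_p = λ·σ_v = 0.78 × 86.12 MPa = 67.17 MPa
Effective stress σ' = σ_v − P_p = 86.12 − 67.17 = 18.945 MPa

18.9 MPa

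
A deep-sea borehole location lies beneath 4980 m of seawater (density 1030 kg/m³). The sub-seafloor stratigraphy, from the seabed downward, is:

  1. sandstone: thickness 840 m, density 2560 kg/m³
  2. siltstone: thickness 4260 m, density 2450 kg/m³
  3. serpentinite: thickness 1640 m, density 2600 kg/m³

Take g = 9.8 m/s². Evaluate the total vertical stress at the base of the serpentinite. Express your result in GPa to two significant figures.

0.22 GPa

seawater: 1030 kg/m³ × 9.8 m/s² × 4980 m = 5.027×10^7 Pa = 0.05027 GPa
sandstone: 2560 kg/m³ × 9.8 m/s² × 840 m = 2.107×10^7 Pa = 0.02107 GPa
siltstone: 2450 kg/m³ × 9.8 m/s² × 4260 m = 1.023×10^8 Pa = 0.1023 GPa
serpentinite: 2600 kg/m³ × 9.8 m/s² × 1640 m = 4.179×10^7 Pa = 0.04179 GPa
Total = 0.05027 + 0.02107 + 0.1023 + 0.04179 = 0.21541 GPa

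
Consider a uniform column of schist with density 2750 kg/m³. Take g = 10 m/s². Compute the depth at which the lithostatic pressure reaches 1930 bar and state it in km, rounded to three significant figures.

7.02 km

h = P/(ρg) = 1930 bar / (2750 kg/m³ × 10 m/s²) = 1.930×10^8 Pa / 27500 Pa/m = 7018.2 m
= 7.0182 km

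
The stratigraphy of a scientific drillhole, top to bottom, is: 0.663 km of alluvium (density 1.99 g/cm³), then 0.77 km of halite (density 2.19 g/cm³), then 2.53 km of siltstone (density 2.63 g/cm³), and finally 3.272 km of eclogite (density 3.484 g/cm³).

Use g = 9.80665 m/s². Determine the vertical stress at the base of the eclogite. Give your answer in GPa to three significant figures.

alluvium: 1990 kg/m³ × 9.80665 m/s² × 663 m = 1.294×10^7 Pa = 0.01294 GPa
halite: 2190 kg/m³ × 9.80665 m/s² × 770 m = 1.654×10^7 Pa = 0.01654 GPa
siltstone: 2630 kg/m³ × 9.80665 m/s² × 2530 m = 6.525×10^7 Pa = 0.06525 GPa
eclogite: 3484 kg/m³ × 9.80665 m/s² × 3272 m = 1.118×10^8 Pa = 0.1118 GPa
Total = 0.01294 + 0.01654 + 0.06525 + 0.1118 = 0.20652 GPa

0.207 GPa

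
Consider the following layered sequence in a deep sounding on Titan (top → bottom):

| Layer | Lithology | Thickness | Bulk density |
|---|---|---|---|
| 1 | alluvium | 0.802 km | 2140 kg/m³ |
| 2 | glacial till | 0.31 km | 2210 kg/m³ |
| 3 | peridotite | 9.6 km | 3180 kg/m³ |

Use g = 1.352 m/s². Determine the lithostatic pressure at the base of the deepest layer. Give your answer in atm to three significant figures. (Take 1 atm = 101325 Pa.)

439 atm

alluvium: 2140 kg/m³ × 1.352 m/s² × 802 m = 2.320×10^6 Pa = 22.90 atm
glacial till: 2210 kg/m³ × 1.352 m/s² × 310 m = 9.263×10^5 Pa = 9.141 atm
peridotite: 3180 kg/m³ × 1.352 m/s² × 9600 m = 4.127×10^7 Pa = 407.3 atm
Total = 22.90 + 9.141 + 407.3 = 439.38 atm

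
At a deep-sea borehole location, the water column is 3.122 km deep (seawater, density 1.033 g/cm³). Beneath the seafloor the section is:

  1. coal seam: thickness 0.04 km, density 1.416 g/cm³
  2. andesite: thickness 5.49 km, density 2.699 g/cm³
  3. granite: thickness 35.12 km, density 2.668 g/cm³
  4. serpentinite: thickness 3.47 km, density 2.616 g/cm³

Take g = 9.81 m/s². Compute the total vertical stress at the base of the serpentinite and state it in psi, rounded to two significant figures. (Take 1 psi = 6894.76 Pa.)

170000 psi

seawater: 1033 kg/m³ × 9.81 m/s² × 3122 m = 3.164×10^7 Pa = 4589 psi
coal seam: 1416 kg/m³ × 9.81 m/s² × 40 m = 5.556×10^5 Pa = 80.59 psi
andesite: 2699 kg/m³ × 9.81 m/s² × 5490 m = 1.454×10^8 Pa = 21083 psi
granite: 2668 kg/m³ × 9.81 m/s² × 35120 m = 9.192×10^8 Pa = 1.333×10^5 psi
serpentinite: 2616 kg/m³ × 9.81 m/s² × 3470 m = 8.905×10^7 Pa = 12916 psi
Total = 4589 + 80.59 + 21083 + 1.333×10^5 + 12916 = 1.7199×10^5 psi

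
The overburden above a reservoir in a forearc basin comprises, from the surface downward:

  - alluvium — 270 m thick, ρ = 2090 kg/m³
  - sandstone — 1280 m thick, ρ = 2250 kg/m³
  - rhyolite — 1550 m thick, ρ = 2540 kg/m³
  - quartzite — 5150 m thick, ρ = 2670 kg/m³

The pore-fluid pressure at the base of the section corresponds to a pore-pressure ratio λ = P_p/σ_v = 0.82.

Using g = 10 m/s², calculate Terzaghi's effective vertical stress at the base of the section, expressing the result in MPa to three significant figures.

38.0 MPa

Overburden (lithostatic) stress σ_v:
alluvium: 2090 kg/m³ × 10 m/s² × 270 m = 5.643×10^6 Pa = 5.643 MPa
sandstone: 2250 kg/m³ × 10 m/s² × 1280 m = 2.880×10^7 Pa = 28.80 MPa
rhyolite: 2540 kg/m³ × 10 m/s² × 1550 m = 3.937×10^7 Pa = 39.37 MPa
quartzite: 2670 kg/m³ × 10 m/s² × 5150 m = 1.375×10^8 Pa = 137.5 MPa
Total = 5.643 + 28.80 + 39.37 + 137.5 = 211.32 MPa
Pore pressure P_p = λ·σ_v = 0.82 × 211.3 MPa = 173.3 MPa
Effective stress σ' = σ_v − P_p = 211.3 − 173.3 = 38.037 MPa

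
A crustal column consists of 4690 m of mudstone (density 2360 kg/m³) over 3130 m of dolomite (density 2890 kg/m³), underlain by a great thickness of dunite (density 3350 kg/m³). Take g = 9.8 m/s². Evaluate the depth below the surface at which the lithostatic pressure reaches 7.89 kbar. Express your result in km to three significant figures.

25.8 km

Pressure at base of upper layers: 2360×9.8×4690 + 2890×9.8×3130 = 1.971×10^8 Pa = 1.971 kbar
Remaining pressure to be supplied by dunite: 7.890×10^8 − 1.971×10^8 = 5.919×10^8 Pa
Additional depth in dunite = 5.919×10^8 Pa / (3350 kg/m³ × 9.8 m/s²) = 18029 m
Total depth = 7820 m + 18029 m = 25849 m
= 25.849 km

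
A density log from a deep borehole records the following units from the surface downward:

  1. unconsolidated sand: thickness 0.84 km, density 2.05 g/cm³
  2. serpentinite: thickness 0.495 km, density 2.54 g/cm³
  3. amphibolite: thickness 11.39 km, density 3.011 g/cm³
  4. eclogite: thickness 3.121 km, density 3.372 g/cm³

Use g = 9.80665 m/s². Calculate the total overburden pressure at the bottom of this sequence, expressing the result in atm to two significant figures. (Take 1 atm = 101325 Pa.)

unconsolidated sand: 2050 kg/m³ × 9.80665 m/s² × 840 m = 1.689×10^7 Pa = 166.7 atm
serpentinite: 2540 kg/m³ × 9.80665 m/s² × 495 m = 1.233×10^7 Pa = 121.7 atm
amphibolite: 3011 kg/m³ × 9.80665 m/s² × 11390 m = 3.363×10^8 Pa = 3319 atm
eclogite: 3372 kg/m³ × 9.80665 m/s² × 3121 m = 1.032×10^8 Pa = 1019 atm
Total = 166.7 + 121.7 + 3319 + 1019 = 4626.1 atm

4600 atm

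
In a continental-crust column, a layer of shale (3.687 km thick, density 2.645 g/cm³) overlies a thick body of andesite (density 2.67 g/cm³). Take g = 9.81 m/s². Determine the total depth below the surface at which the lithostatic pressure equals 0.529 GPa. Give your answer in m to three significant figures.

20200 m

Pressure at base of upper layers: 2645×9.81×3687 = 9.567×10^7 Pa = 0.09567 GPa
Remaining pressure to be supplied by andesite: 5.290×10^8 − 9.567×10^7 = 4.333×10^8 Pa
Additional depth in andesite = 4.333×10^8 Pa / (2670 kg/m³ × 9.81 m/s²) = 16544 m
Total depth = 3687 m + 16544 m = 20231 m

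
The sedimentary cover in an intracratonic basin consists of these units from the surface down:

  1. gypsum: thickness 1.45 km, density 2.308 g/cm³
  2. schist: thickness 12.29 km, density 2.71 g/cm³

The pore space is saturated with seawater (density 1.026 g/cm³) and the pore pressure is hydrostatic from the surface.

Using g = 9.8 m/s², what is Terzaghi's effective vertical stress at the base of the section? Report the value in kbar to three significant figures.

2.21 kbar

Overburden (lithostatic) stress σ_v:
gypsum: 2308 kg/m³ × 9.8 m/s² × 1450 m = 3.280×10^7 Pa = 32.80 MPa
schist: 2710 kg/m³ × 9.8 m/s² × 12290 m = 3.264×10^8 Pa = 326.4 MPa
Total = 32.80 + 326.4 = 359.19 MPa
Pore pressure P_p = 1026 kg/m³ × 9.8 m/s² × 13740 m = 1.382×10^8 Pa = 138.2 MPa
Effective stress σ' = σ_v − P_p = 359.2 − 138.2 = 221.04 MPa = 2.2104 kbar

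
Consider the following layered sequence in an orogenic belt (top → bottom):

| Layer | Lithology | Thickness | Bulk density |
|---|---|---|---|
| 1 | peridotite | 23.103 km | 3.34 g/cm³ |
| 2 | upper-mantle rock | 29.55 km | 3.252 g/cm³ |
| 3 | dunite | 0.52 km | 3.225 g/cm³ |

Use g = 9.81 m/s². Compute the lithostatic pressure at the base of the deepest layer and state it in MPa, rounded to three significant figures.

peridotite: 3340 kg/m³ × 9.81 m/s² × 23103 m = 7.570×10^8 Pa = 757.0 MPa
upper-mantle rock: 3252 kg/m³ × 9.81 m/s² × 29550 m = 9.427×10^8 Pa = 942.7 MPa
dunite: 3225 kg/m³ × 9.81 m/s² × 520 m = 1.645×10^7 Pa = 16.45 MPa
Total = 757.0 + 942.7 + 16.45 = 1716.1 MPa

1720 MPa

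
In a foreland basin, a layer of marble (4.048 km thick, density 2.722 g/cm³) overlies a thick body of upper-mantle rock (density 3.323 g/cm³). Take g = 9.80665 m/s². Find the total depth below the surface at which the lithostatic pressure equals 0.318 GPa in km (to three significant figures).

10.5 km

Pressure at base of upper layers: 2722×9.80665×4048 = 1.081×10^8 Pa = 0.1081 GPa
Remaining pressure to be supplied by upper-mantle rock: 3.180×10^8 − 1.081×10^8 = 2.099×10^8 Pa
Additional depth in upper-mantle rock = 2.099×10^8 Pa / (3323 kg/m³ × 9.80665 m/s²) = 6442.5 m
Total depth = 4048 m + 6442.5 m = 10490 m
= 10.490 km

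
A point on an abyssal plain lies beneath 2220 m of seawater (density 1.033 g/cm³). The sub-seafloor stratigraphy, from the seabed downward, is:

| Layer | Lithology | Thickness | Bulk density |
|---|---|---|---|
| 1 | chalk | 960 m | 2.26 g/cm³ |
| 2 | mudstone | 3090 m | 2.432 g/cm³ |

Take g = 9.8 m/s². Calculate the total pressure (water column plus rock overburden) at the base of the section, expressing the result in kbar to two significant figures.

seawater: 1033 kg/m³ × 9.8 m/s² × 2220 m = 2.247×10^7 Pa = 0.2247 kbar
chalk: 2260 kg/m³ × 9.8 m/s² × 960 m = 2.126×10^7 Pa = 0.2126 kbar
mudstone: 2432 kg/m³ × 9.8 m/s² × 3090 m = 7.365×10^7 Pa = 0.7365 kbar
Total = 0.2247 + 0.2126 + 0.7365 = 1.1738 kbar

1.2 kbar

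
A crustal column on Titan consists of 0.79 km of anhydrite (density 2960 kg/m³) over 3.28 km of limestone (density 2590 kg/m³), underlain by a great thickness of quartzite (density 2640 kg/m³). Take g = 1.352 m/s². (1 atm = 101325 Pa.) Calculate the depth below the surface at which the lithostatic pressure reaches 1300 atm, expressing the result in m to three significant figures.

Pressure at base of upper layers: 2960×1.352×790 + 2590×1.352×3280 = 1.465×10^7 Pa = 144.6 atm
Remaining pressure to be supplied by quartzite: 1.317×10^8 − 1.465×10^7 = 1.171×10^8 Pa
Additional depth in quartzite = 1.171×10^8 Pa / (2640 kg/m³ × 1.352 m/s²) = 32801 m
Total depth = 4070 m + 32801 m = 36871 m

36900 m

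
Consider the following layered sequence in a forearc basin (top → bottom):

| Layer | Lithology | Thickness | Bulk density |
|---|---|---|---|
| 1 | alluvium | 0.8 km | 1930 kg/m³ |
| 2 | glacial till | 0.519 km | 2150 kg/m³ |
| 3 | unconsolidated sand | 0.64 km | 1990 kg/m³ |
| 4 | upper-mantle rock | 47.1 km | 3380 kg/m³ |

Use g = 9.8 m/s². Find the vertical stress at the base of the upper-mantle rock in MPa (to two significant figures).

1600 MPa

alluvium: 1930 kg/m³ × 9.8 m/s² × 800 m = 1.513×10^7 Pa = 15.13 MPa
glacial till: 2150 kg/m³ × 9.8 m/s² × 519 m = 1.094×10^7 Pa = 10.94 MPa
unconsolidated sand: 1990 kg/m³ × 9.8 m/s² × 640 m = 1.248×10^7 Pa = 12.48 MPa
upper-mantle rock: 3380 kg/m³ × 9.8 m/s² × 47100 m = 1.560×10^9 Pa = 1560 MPa
Total = 15.13 + 10.94 + 12.48 + 1560 = 1598.7 MPa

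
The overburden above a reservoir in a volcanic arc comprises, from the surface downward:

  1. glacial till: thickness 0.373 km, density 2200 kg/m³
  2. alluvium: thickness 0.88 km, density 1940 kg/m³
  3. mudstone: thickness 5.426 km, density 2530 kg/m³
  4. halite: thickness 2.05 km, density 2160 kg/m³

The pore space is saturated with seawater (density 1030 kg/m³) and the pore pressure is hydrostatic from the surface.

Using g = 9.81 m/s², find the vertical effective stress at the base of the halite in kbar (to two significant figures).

1.1 kbar

Overburden (lithostatic) stress σ_v:
glacial till: 2200 kg/m³ × 9.81 m/s² × 373 m = 8.050×10^6 Pa = 8.050 MPa
alluvium: 1940 kg/m³ × 9.81 m/s² × 880 m = 1.675×10^7 Pa = 16.75 MPa
mudstone: 2530 kg/m³ × 9.81 m/s² × 5426 m = 1.347×10^8 Pa = 134.7 MPa
halite: 2160 kg/m³ × 9.81 m/s² × 2050 m = 4.344×10^7 Pa = 43.44 MPa
Total = 8.050 + 16.75 + 134.7 + 43.44 = 202.91 MPa
Pore pressure P_p = 1030 kg/m³ × 9.81 m/s² × 8729 m = 8.820×10^7 Pa = 88.20 MPa
Effective stress σ' = σ_v − P_p = 202.9 − 88.20 = 114.71 MPa = 1.1471 kbar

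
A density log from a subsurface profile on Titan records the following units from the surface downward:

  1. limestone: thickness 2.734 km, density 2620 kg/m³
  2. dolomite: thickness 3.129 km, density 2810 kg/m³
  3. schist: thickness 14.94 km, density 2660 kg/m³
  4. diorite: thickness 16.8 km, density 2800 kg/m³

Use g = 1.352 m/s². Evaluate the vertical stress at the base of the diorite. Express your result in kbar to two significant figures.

1.4 kbar

limestone: 2620 kg/m³ × 1.352 m/s² × 2734 m = 9.684×10^6 Pa = 0.09684 kbar
dolomite: 2810 kg/m³ × 1.352 m/s² × 3129 m = 1.189×10^7 Pa = 0.1189 kbar
schist: 2660 kg/m³ × 1.352 m/s² × 14940 m = 5.373×10^7 Pa = 0.5373 kbar
diorite: 2800 kg/m³ × 1.352 m/s² × 16800 m = 6.360×10^7 Pa = 0.6360 kbar
Total = 0.09684 + 0.1189 + 0.5373 + 0.6360 = 1.3890 kbar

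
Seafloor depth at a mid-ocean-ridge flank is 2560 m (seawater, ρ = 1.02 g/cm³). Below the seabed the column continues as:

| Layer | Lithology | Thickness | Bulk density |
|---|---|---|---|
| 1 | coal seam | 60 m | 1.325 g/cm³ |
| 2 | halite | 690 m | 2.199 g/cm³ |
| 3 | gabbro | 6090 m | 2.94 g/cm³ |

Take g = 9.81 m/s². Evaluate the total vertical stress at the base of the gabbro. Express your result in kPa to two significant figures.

220000 kPa

seawater: 1020 kg/m³ × 9.81 m/s² × 2560 m = 2.562×10^7 Pa = 25616 kPa
coal seam: 1325 kg/m³ × 9.81 m/s² × 60 m = 7.799×10^5 Pa = 779.9 kPa
halite: 2199 kg/m³ × 9.81 m/s² × 690 m = 1.488×10^7 Pa = 14885 kPa
gabbro: 2940 kg/m³ × 9.81 m/s² × 6090 m = 1.756×10^8 Pa = 1.756×10^5 kPa
Total = 25616 + 779.9 + 14885 + 1.756×10^5 = 2.1692×10^5 kPa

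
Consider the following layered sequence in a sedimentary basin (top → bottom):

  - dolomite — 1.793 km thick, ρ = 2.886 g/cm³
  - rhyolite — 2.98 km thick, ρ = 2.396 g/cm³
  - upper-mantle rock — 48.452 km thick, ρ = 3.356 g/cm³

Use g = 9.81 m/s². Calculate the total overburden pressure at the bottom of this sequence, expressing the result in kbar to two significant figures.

dolomite: 2886 kg/m³ × 9.81 m/s² × 1793 m = 5.076×10^7 Pa = 0.5076 kbar
rhyolite: 2396 kg/m³ × 9.81 m/s² × 2980 m = 7.004×10^7 Pa = 0.7004 kbar
upper-mantle rock: 3356 kg/m³ × 9.81 m/s² × 48452 m = 1.595×10^9 Pa = 15.95 kbar
Total = 0.5076 + 0.7004 + 15.95 = 17.160 kbar

17 kbar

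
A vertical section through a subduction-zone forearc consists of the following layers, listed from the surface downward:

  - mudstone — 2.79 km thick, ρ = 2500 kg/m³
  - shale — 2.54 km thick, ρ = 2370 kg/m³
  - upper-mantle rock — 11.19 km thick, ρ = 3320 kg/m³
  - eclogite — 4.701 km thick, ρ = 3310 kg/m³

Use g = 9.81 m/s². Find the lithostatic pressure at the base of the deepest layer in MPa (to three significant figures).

mudstone: 2500 kg/m³ × 9.81 m/s² × 2790 m = 6.842×10^7 Pa = 68.42 MPa
shale: 2370 kg/m³ × 9.81 m/s² × 2540 m = 5.905×10^7 Pa = 59.05 MPa
upper-mantle rock: 3320 kg/m³ × 9.81 m/s² × 11190 m = 3.644×10^8 Pa = 364.4 MPa
eclogite: 3310 kg/m³ × 9.81 m/s² × 4701 m = 1.526×10^8 Pa = 152.6 MPa
Total = 68.42 + 59.05 + 364.4 + 152.6 = 644.57 MPa

645 MPa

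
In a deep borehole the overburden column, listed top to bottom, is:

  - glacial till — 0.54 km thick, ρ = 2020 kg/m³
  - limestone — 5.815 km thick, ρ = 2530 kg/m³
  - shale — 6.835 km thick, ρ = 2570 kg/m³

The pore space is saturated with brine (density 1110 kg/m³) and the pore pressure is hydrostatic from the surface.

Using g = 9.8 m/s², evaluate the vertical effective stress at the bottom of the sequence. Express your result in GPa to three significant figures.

0.184 GPa

Overburden (lithostatic) stress σ_v:
glacial till: 2020 kg/m³ × 9.8 m/s² × 540 m = 1.069×10^7 Pa = 10.69 MPa
limestone: 2530 kg/m³ × 9.8 m/s² × 5815 m = 1.442×10^8 Pa = 144.2 MPa
shale: 2570 kg/m³ × 9.8 m/s² × 6835 m = 1.721×10^8 Pa = 172.1 MPa
Total = 10.69 + 144.2 + 172.1 = 327.01 MPa
Pore pressure P_p = 1110 kg/m³ × 9.8 m/s² × 13190 m = 1.435×10^8 Pa = 143.5 MPa
Effective stress σ' = σ_v − P_p = 327.0 − 143.5 = 183.53 MPa = 0.18353 GPa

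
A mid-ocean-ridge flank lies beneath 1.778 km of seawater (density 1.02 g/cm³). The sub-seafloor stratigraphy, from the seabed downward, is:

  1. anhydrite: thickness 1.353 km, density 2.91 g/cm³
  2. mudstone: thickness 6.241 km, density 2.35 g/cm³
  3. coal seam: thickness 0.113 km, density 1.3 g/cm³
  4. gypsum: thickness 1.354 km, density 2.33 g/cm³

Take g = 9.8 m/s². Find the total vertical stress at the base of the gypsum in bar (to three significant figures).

2320 bar

seawater: 1020 kg/m³ × 9.8 m/s² × 1778 m = 1.777×10^7 Pa = 177.7 bar
anhydrite: 2910 kg/m³ × 9.8 m/s² × 1353 m = 3.858×10^7 Pa = 385.8 bar
mudstone: 2350 kg/m³ × 9.8 m/s² × 6241 m = 1.437×10^8 Pa = 1437 bar
coal seam: 1300 kg/m³ × 9.8 m/s² × 113 m = 1.440×10^6 Pa = 14.40 bar
gypsum: 2330 kg/m³ × 9.8 m/s² × 1354 m = 3.092×10^7 Pa = 309.2 bar
Total = 177.7 + 385.8 + 1437 + 14.40 + 309.2 = 2324.4 bar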